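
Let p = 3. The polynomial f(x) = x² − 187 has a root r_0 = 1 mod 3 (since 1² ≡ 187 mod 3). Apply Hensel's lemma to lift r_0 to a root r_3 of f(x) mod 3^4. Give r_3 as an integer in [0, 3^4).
r_3 = 76 (mod 81)

Hensel's recurrence: r_{i+1} = r_i − f(r_i)·(f′(r_i))^{-1} mod 3^{i+2}, with f′(x) = 2x. Iterate:
  r_0 = 1 (mod 3)
  r_1 = 4 (mod 9)
  r_2 = 22 (mod 27)
  r_3 = 76 (mod 81)
Final: r_3 = 76, and one checks f(r_3) ≡ 0 mod 3^4.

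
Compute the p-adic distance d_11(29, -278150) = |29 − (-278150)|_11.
d_11(29, -278150) = 1/14641

Step 1 — x − y = 29 − (-278150) = 278179. Step 2 — v_11(278179) = 4 (factor: 278179 = (11^4 · 19); the sign does not affect v_p). Step 3 — |x − y|_11 = 11^{-4} = 1/14641.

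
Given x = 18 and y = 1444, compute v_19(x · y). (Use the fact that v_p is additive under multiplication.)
v_19(25992) = 2

v_p(x) = 0 (factor: 18 = 19^0 · 18); v_p(y) = 2 (factor: 1444 = 19^2 · 4). Additivity: v_p(xy) = v_p(x) + v_p(y) = 0 + 2 = 2. (Direct check: xy = 25992 = 19^2 · (72).)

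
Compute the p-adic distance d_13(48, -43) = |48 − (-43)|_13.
d_13(48, -43) = 1/13

Step 1 — x − y = 48 − (-43) = 91. Step 2 — v_13(91) = 1 (factor: 91 = (13^1 · 7); the sign does not affect v_p). Step 3 — |x − y|_13 = 13^{-1} = 1/13.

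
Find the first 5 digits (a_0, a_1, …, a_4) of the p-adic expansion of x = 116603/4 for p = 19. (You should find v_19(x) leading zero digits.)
(a_0, …, a_4) = (0, 0, 0, 9, 14)

v_19(116603/4) = 3, so a_0 = ... = a_2 = 0. Factor out: x = 19^3 · u with u = 17/4 a unit in ℤ_19. Expand u iteratively via a_{v+i} = u_i mod 19, u_{i+1} = (u_i − a_{v+i})/19:
  u_0 = 17/4;  a_3 = 9;  u_1 = (u_0 − 9)/19 = -1/4
  u_1 = -1/4;  a_4 = 14;  u_2 = (u_1 − 14)/19 = -3/4
Digits: (0, 0, 0, 9, 14).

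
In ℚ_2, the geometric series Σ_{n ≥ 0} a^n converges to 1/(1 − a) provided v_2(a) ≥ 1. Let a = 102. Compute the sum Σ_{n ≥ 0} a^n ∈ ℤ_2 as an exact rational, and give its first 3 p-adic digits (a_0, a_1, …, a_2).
Σ a^n = 1/(1 − a) = -1/101;  first 3 digits = (1, 1, 0)

v_2(a) = 1 ≥ 1, so the series converges in ℤ_2 to 1/(1 − a) = 1/(1 − 102) = -1/101. Expand this rational in ℤ_2: compute digits iteratively via d_i = x_i mod 2, x_{i+1} = (x_i − d_i)/2. The first 3 digits are (1, 1, 0).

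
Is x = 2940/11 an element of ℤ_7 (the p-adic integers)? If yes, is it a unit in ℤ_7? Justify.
x ∈ ℤ_7 but not a unit; v_7(x) = 2 > 0

ℤ_7 = {x ∈ ℚ_7 : v_7(x) ≥ 0} and ℤ_7^× = {x ∈ ℤ_7 : v_7(x) = 0}. Here v_7(2940/11) = v_7(num) − v_7(den) = 2; compare against these criteria.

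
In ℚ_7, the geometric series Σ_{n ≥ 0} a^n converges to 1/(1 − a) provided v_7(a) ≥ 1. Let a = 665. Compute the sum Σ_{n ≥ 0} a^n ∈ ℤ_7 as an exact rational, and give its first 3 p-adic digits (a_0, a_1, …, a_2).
Σ a^n = 1/(1 − a) = -1/664;  first 3 digits = (1, 4, 1)

v_7(a) = 1 ≥ 1, so the series converges in ℤ_7 to 1/(1 − a) = 1/(1 − 665) = -1/664. Expand this rational in ℤ_7: compute digits iteratively via d_i = x_i mod 7, x_{i+1} = (x_i − d_i)/7. The first 3 digits are (1, 4, 1).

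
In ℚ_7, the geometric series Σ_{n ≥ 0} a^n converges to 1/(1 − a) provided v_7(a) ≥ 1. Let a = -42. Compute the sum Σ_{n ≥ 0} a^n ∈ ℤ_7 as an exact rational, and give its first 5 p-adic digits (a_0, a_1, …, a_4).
Σ a^n = 1/(1 − a) = 1/43;  first 5 digits = (1, 1, 0, 6, 5)

v_7(a) = 1 ≥ 1, so the series converges in ℤ_7 to 1/(1 − a) = 1/(1 − (-42)) = 1/43. Expand this rational in ℤ_7: compute digits iteratively via d_i = x_i mod 7, x_{i+1} = (x_i − d_i)/7. The first 5 digits are (1, 1, 0, 6, 5).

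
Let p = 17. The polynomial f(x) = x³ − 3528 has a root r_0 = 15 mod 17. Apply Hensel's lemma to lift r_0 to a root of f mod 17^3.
r_2 = 3857 (mod 4913)

Hensel: r_{i+1} = r_i − f(r_i)/f′(r_i) mod 17^{i+2}, where f′(x) = 3x². Iterate:
  r_0 = 15 (mod 17)
  r_1 = 100 (mod 289)
  r_2 = 3857 (mod 4913)
Final: r = 3857 with f(r) ≡ 0 mod 17^3.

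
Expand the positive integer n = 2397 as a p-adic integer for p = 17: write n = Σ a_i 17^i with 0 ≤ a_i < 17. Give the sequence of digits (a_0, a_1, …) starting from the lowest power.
(a_0, a_1, …) = (0, 5, 8)

Repeated division by 17 gives the digits low-to-high: 2397 = 5·17^1 + 8·17^2. Digit sequence: (0, 5, 8).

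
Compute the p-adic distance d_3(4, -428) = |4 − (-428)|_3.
d_3(4, -428) = 1/27

Step 1 — x − y = 4 − (-428) = 432. Step 2 — v_3(432) = 3 (factor: 432 = (3^3 · 16); the sign does not affect v_p). Step 3 — |x − y|_3 = 3^{-3} = 1/27.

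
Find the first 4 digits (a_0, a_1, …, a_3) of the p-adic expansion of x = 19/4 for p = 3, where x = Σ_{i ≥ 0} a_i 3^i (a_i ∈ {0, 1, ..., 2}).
(a_0, …, a_3) = (1, 2, 2, 0)

v_3(19/4) = 0 (numerator and denominator both coprime to 3), so x ∈ ℤ_3^×. Compute digits iteratively via a_i = x_i mod 3, x_{i+1} = (x_i − a_i)/3, with x_0 = x:
  x_0 = 19/4;  a_0 = 1;  x_1 = (x_0 − 1)/3 = 5/4
  x_1 = 5/4;  a_1 = 2;  x_2 = (x_1 − 2)/3 = -1/4
  x_2 = -1/4;  a_2 = 2;  x_3 = (x_2 − 2)/3 = -3/4
  x_3 = -3/4;  a_3 = 0;  x_4 = (x_3 − 0)/3 = -1/4
Digits: (1, 2, 2, 0).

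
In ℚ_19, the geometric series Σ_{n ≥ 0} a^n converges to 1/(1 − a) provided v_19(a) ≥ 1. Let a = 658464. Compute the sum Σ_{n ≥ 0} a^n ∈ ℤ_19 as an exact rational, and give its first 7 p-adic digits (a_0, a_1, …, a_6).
Σ a^n = 1/(1 − a) = -1/658463;  first 7 digits = (1, 0, 0, 1, 5, 0, 1)

v_19(a) = 3 ≥ 1, so the series converges in ℤ_19 to 1/(1 − a) = 1/(1 − 658464) = -1/658463. Expand this rational in ℤ_19: compute digits iteratively via d_i = x_i mod 19, x_{i+1} = (x_i − d_i)/19. The first 7 digits are (1, 0, 0, 1, 5, 0, 1).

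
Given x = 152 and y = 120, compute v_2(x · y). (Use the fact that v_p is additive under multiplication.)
v_2(18240) = 6

v_p(x) = 3 (factor: 152 = 2^3 · 19); v_p(y) = 3 (factor: 120 = 2^3 · 15). Additivity: v_p(xy) = v_p(x) + v_p(y) = 3 + 3 = 6. (Direct check: xy = 18240 = 2^6 · (285).)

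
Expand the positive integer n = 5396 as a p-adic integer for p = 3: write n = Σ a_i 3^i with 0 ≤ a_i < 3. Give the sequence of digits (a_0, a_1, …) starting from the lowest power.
(a_0, a_1, …) = (2, 1, 2, 1, 0, 1, 1, 2)

Repeated division by 3 gives the digits low-to-high: 5396 = 2 + 1·3^1 + 2·3^2 + 1·3^3 + 1·3^5 + 1·3^6 + 2·3^7. Digit sequence: (2, 1, 2, 1, 0, 1, 1, 2).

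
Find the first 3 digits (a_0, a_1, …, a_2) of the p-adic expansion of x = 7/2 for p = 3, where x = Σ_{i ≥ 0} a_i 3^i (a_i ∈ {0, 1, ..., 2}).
(a_0, …, a_2) = (2, 2, 1)

v_3(7/2) = 0 (numerator and denominator both coprime to 3), so x ∈ ℤ_3^×. Compute digits iteratively via a_i = x_i mod 3, x_{i+1} = (x_i − a_i)/3, with x_0 = x:
  x_0 = 7/2;  a_0 = 2;  x_1 = (x_0 − 2)/3 = 1/2
  x_1 = 1/2;  a_1 = 2;  x_2 = (x_1 − 2)/3 = -1/2
  x_2 = -1/2;  a_2 = 1;  x_3 = (x_2 − 1)/3 = -1/2
Digits: (2, 2, 1).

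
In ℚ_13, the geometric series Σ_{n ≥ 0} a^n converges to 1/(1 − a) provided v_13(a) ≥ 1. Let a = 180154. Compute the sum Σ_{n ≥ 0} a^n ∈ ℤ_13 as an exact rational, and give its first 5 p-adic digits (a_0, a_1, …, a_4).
Σ a^n = 1/(1 − a) = -1/180153;  first 5 digits = (1, 0, 0, 4, 6)

v_13(a) = 3 ≥ 1, so the series converges in ℤ_13 to 1/(1 − a) = 1/(1 − 180154) = -1/180153. Expand this rational in ℤ_13: compute digits iteratively via d_i = x_i mod 13, x_{i+1} = (x_i − d_i)/13. The first 5 digits are (1, 0, 0, 4, 6).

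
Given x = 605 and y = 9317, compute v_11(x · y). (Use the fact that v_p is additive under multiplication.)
v_11(5636785) = 5

v_p(x) = 2 (factor: 605 = 11^2 · 5); v_p(y) = 3 (factor: 9317 = 11^3 · 7). Additivity: v_p(xy) = v_p(x) + v_p(y) = 2 + 3 = 5. (Direct check: xy = 5636785 = 11^5 · (35).)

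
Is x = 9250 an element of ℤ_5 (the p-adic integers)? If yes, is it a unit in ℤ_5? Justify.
x ∈ ℤ_5 but not a unit; v_5(x) = 3 > 0

ℤ_5 = {x ∈ ℚ_5 : v_5(x) ≥ 0} and ℤ_5^× = {x ∈ ℤ_5 : v_5(x) = 0}. Here v_5(9250) = v_5(num) − v_5(den) = 3; compare against these criteria.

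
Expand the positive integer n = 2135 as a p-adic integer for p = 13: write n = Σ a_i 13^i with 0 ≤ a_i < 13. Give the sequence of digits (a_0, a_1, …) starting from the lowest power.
(a_0, a_1, …) = (3, 8, 12)

Repeated division by 13 gives the digits low-to-high: 2135 = 3 + 8·13^1 + 12·13^2. Digit sequence: (3, 8, 12).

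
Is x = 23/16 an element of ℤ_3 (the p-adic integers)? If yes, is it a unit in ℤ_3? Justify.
x ∈ ℤ_3^× (unit); v_3(x) = 0

ℤ_3 = {x ∈ ℚ_3 : v_3(x) ≥ 0} and ℤ_3^× = {x ∈ ℤ_3 : v_3(x) = 0}. Here v_3(23/16) = v_3(num) − v_3(den) = 0; compare against these criteria.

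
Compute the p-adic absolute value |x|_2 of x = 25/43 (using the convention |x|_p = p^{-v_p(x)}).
|25/43|_2 = 1

Step 1 — compute v_2(x) by factoring powers of 2 out of the numerator and denominator: v_2(25/43) = 0. Step 2 — apply |x|_p = p^{-v_p(x)} = 2^{0} = 1.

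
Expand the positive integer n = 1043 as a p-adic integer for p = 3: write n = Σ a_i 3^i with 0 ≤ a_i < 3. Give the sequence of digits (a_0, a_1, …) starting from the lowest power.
(a_0, a_1, …) = (2, 2, 1, 2, 0, 1, 1)

Repeated division by 3 gives the digits low-to-high: 1043 = 2 + 2·3^1 + 1·3^2 + 2·3^3 + 1·3^5 + 1·3^6. Digit sequence: (2, 2, 1, 2, 0, 1, 1).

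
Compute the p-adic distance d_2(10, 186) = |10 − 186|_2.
d_2(10, 186) = 1/16

Step 1 — x − y = 10 − 186 = -176. Step 2 — v_2(-176) = 4 (factor: -176 = −(2^4 · 11); the sign does not affect v_p). Step 3 — |x − y|_2 = 2^{-4} = 1/16.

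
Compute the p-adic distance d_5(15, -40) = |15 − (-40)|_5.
d_5(15, -40) = 1/5

Step 1 — x − y = 15 − (-40) = 55. Step 2 — v_5(55) = 1 (factor: 55 = (5^1 · 11); the sign does not affect v_p). Step 3 — |x − y|_5 = 5^{-1} = 1/5.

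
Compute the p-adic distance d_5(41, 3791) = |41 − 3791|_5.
d_5(41, 3791) = 1/625

Step 1 — x − y = 41 − 3791 = -3750. Step 2 — v_5(-3750) = 4 (factor: -3750 = −(5^4 · 6); the sign does not affect v_p). Step 3 — |x − y|_5 = 5^{-4} = 1/625.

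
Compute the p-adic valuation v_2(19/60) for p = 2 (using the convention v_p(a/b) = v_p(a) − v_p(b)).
v_2(19/60) = -2

Factor powers of 2 from the numerator and denominator of the reduced fraction: 19 = 2^0 · 19 and 60 = 2^2 · 15. Apply v_p(a/b) = v_p(a) − v_p(b): v_2(19/60) = 0 − 2 = -2.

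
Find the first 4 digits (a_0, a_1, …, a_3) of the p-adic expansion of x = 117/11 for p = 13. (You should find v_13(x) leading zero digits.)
(a_0, …, a_3) = (0, 2, 7, 3)

v_13(117/11) = 1, so a_0 = ... = a_0 = 0. Factor out: x = 13^1 · u with u = 9/11 a unit in ℤ_13. Expand u iteratively via a_{v+i} = u_i mod 13, u_{i+1} = (u_i − a_{v+i})/13:
  u_0 = 9/11;  a_1 = 2;  u_1 = (u_0 − 2)/13 = -1/11
  u_1 = -1/11;  a_2 = 7;  u_2 = (u_1 − 7)/13 = -6/11
  u_2 = -6/11;  a_3 = 3;  u_3 = (u_2 − 3)/13 = -3/11
Digits: (0, 2, 7, 3).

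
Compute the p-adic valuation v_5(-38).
v_5(-38) = 0

v_5(n) is the largest exponent k such that 5^k divides n. Factor out: -38 = -5^0 · 38. (Sign doesn't affect v_p.) So v_5(-38) = 0.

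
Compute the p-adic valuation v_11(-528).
v_11(-528) = 1

v_11(n) is the largest exponent k such that 11^k divides n. Factor out: -528 = -11^1 · 48. (Sign doesn't affect v_p.) So v_11(-528) = 1.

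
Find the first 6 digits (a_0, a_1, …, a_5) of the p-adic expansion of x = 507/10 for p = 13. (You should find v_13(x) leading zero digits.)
(a_0, …, a_5) = (0, 0, 12, 3, 1, 9)

v_13(507/10) = 2, so a_0 = ... = a_1 = 0. Factor out: x = 13^2 · u with u = 3/10 a unit in ℤ_13. Expand u iteratively via a_{v+i} = u_i mod 13, u_{i+1} = (u_i − a_{v+i})/13:
  u_0 = 3/10;  a_2 = 12;  u_1 = (u_0 − 12)/13 = -9/10
  u_1 = -9/10;  a_3 = 3;  u_2 = (u_1 − 3)/13 = -3/10
  u_2 = -3/10;  a_4 = 1;  u_3 = (u_2 − 1)/13 = -1/10
  u_3 = -1/10;  a_5 = 9;  u_4 = (u_3 − 9)/13 = -7/10
Digits: (0, 0, 12, 3, 1, 9).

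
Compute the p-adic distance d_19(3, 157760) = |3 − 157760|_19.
d_19(3, 157760) = 1/6859

Step 1 — x − y = 3 − 157760 = -157757. Step 2 — v_19(-157757) = 3 (factor: -157757 = −(19^3 · 23); the sign does not affect v_p). Step 3 — |x − y|_19 = 19^{-3} = 1/6859.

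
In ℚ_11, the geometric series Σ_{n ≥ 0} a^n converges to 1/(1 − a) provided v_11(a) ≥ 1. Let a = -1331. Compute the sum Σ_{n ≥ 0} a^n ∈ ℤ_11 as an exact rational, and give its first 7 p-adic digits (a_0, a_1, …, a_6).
Σ a^n = 1/(1 − a) = 1/1332;  first 7 digits = (1, 0, 0, 10, 10, 10, 0)

v_11(a) = 3 ≥ 1, so the series converges in ℤ_11 to 1/(1 − a) = 1/(1 − (-1331)) = 1/1332. Expand this rational in ℤ_11: compute digits iteratively via d_i = x_i mod 11, x_{i+1} = (x_i − d_i)/11. The first 7 digits are (1, 0, 0, 10, 10, 10, 0).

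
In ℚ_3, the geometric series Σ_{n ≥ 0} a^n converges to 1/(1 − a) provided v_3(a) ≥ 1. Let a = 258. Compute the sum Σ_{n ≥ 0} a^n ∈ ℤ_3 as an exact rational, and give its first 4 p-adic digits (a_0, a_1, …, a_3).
Σ a^n = 1/(1 − a) = -1/257;  first 4 digits = (1, 2, 2, 1)

v_3(a) = 1 ≥ 1, so the series converges in ℤ_3 to 1/(1 − a) = 1/(1 − 258) = -1/257. Expand this rational in ℤ_3: compute digits iteratively via d_i = x_i mod 3, x_{i+1} = (x_i − d_i)/3. The first 4 digits are (1, 2, 2, 1).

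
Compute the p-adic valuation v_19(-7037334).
v_19(-7037334) = 4

v_19(n) is the largest exponent k such that 19^k divides n. Factor out: -7037334 = -19^4 · 54. (Sign doesn't affect v_p.) So v_19(-7037334) = 4.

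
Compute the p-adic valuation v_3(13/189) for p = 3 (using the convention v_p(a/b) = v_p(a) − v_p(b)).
v_3(13/189) = -3

Factor powers of 3 from the numerator and denominator of the reduced fraction: 13 = 3^0 · 13 and 189 = 3^3 · 7. Apply v_p(a/b) = v_p(a) − v_p(b): v_3(13/189) = 0 − 3 = -3.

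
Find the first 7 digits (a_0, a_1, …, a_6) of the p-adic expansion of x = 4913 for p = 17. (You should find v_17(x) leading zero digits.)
(a_0, …, a_6) = (0, 0, 0, 1, 0, 0, 0)

v_17(4913) = 3, so a_0 = ... = a_2 = 0. Factor out: x = 17^3 · u with u = 1 a unit in ℤ_17. Expand u iteratively via a_{v+i} = u_i mod 17, u_{i+1} = (u_i − a_{v+i})/17:
  u_0 = 1;  a_3 = 1;  u_1 = (u_0 − 1)/17 = 0
  u_1 = 0;  a_4 = 0;  u_2 = (u_1 − 0)/17 = 0
  u_2 = 0;  a_5 = 0;  u_3 = (u_2 − 0)/17 = 0
  u_3 = 0;  a_6 = 0;  u_4 = (u_3 − 0)/17 = 0
Digits: (0, 0, 0, 1, 0, 0, 0).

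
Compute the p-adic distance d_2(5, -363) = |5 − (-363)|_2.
d_2(5, -363) = 1/16

Step 1 — x − y = 5 − (-363) = 368. Step 2 — v_2(368) = 4 (factor: 368 = (2^4 · 23); the sign does not affect v_p). Step 3 — |x − y|_2 = 2^{-4} = 1/16.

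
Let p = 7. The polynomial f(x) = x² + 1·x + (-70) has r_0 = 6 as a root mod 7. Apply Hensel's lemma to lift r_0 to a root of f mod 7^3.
r_2 = 27 (mod 343)

Hensel: r_{i+1} = r_i − f(r_i)·(f′(r_i))^{-1} mod 7^{i+2}, f′(x) = 2x + 1. Iterate:
  r_0 = 6 (mod 7)
  r_1 = 27 (mod 49)
  r_2 = 27 (mod 343)
Final: r = 27 satisfies f(r) ≡ 0 mod 7^3.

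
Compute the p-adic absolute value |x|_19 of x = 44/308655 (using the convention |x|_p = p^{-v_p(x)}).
|44/308655|_19 = 6859

Step 1 — compute v_19(x) by factoring powers of 19 out of the numerator and denominator: v_19(44/308655) = -3. Step 2 — apply |x|_p = p^{-v_p(x)} = 19^{3} = 6859.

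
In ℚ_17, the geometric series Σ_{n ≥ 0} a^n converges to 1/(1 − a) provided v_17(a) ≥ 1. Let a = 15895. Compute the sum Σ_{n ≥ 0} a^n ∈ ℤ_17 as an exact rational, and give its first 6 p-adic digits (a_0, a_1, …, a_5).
Σ a^n = 1/(1 − a) = -1/15894;  first 6 digits = (1, 0, 4, 3, 16, 7)

v_17(a) = 2 ≥ 1, so the series converges in ℤ_17 to 1/(1 − a) = 1/(1 − 15895) = -1/15894. Expand this rational in ℤ_17: compute digits iteratively via d_i = x_i mod 17, x_{i+1} = (x_i − d_i)/17. The first 6 digits are (1, 0, 4, 3, 16, 7).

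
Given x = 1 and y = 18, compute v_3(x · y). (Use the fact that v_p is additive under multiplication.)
v_3(18) = 2

v_p(x) = 0 (factor: 1 = 3^0 · 1); v_p(y) = 2 (factor: 18 = 3^2 · 2). Additivity: v_p(xy) = v_p(x) + v_p(y) = 0 + 2 = 2. (Direct check: xy = 18 = 3^2 · (2).)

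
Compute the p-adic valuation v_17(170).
v_17(170) = 1

v_17(n) is the largest exponent k such that 17^k divides n. Factor out: 170 = 17^1 · 10. (Sign doesn't affect v_p.) So v_17(170) = 1.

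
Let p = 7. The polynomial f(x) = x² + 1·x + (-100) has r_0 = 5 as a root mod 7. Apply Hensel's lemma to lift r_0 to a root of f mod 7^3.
r_2 = 194 (mod 343)

Hensel: r_{i+1} = r_i − f(r_i)·(f′(r_i))^{-1} mod 7^{i+2}, f′(x) = 2x + 1. Iterate:
  r_0 = 5 (mod 7)
  r_1 = 47 (mod 49)
  r_2 = 194 (mod 343)
Final: r = 194 satisfies f(r) ≡ 0 mod 7^3.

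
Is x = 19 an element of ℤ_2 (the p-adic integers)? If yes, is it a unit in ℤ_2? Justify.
x ∈ ℤ_2^× (unit); v_2(x) = 0

ℤ_2 = {x ∈ ℚ_2 : v_2(x) ≥ 0} and ℤ_2^× = {x ∈ ℤ_2 : v_2(x) = 0}. Here v_2(19) = v_2(num) − v_2(den) = 0; compare against these criteria.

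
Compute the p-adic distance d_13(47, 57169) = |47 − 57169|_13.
d_13(47, 57169) = 1/28561

Step 1 — x − y = 47 − 57169 = -57122. Step 2 — v_13(-57122) = 4 (factor: -57122 = −(13^4 · 2); the sign does not affect v_p). Step 3 — |x − y|_13 = 13^{-4} = 1/28561.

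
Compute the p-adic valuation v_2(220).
v_2(220) = 2

v_2(n) is the largest exponent k such that 2^k divides n. Factor out: 220 = 2^2 · 55. (Sign doesn't affect v_p.) So v_2(220) = 2.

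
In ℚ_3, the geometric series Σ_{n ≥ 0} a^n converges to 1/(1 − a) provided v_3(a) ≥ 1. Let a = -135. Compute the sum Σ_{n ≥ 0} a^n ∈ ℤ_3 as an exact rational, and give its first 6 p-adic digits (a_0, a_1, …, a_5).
Σ a^n = 1/(1 − a) = 1/136;  first 6 digits = (1, 0, 0, 1, 1, 2)

v_3(a) = 3 ≥ 1, so the series converges in ℤ_3 to 1/(1 − a) = 1/(1 − (-135)) = 1/136. Expand this rational in ℤ_3: compute digits iteratively via d_i = x_i mod 3, x_{i+1} = (x_i − d_i)/3. The first 6 digits are (1, 0, 0, 1, 1, 2).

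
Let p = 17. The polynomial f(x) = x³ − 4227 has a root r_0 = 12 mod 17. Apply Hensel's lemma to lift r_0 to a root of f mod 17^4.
r_3 = 74931 (mod 83521)

Hensel: r_{i+1} = r_i − f(r_i)/f′(r_i) mod 17^{i+2}, where f′(x) = 3x². Iterate:
  r_0 = 12 (mod 17)
  r_1 = 80 (mod 289)
  r_2 = 1236 (mod 4913)
  r_3 = 74931 (mod 83521)
Final: r = 74931 with f(r) ≡ 0 mod 17^4.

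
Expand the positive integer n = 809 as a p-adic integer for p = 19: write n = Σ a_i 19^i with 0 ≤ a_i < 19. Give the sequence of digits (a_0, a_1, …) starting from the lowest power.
(a_0, a_1, …) = (11, 4, 2)

Repeated division by 19 gives the digits low-to-high: 809 = 11 + 4·19^1 + 2·19^2. Digit sequence: (11, 4, 2).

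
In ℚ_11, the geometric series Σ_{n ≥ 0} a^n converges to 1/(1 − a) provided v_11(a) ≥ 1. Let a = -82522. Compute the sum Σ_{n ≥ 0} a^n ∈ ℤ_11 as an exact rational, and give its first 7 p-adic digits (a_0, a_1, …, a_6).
Σ a^n = 1/(1 − a) = 1/82523;  first 7 digits = (1, 0, 0, 4, 5, 10, 4)

v_11(a) = 3 ≥ 1, so the series converges in ℤ_11 to 1/(1 − a) = 1/(1 − (-82522)) = 1/82523. Expand this rational in ℤ_11: compute digits iteratively via d_i = x_i mod 11, x_{i+1} = (x_i − d_i)/11. The first 7 digits are (1, 0, 0, 4, 5, 10, 4).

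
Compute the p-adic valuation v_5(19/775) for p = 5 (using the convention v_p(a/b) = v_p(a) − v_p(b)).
v_5(19/775) = -2

Factor powers of 5 from the numerator and denominator of the reduced fraction: 19 = 5^0 · 19 and 775 = 5^2 · 31. Apply v_p(a/b) = v_p(a) − v_p(b): v_5(19/775) = 0 − 2 = -2.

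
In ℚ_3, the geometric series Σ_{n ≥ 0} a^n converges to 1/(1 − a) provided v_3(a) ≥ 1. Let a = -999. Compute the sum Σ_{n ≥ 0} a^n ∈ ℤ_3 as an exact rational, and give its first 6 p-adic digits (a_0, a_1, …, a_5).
Σ a^n = 1/(1 − a) = 1/1000;  first 6 digits = (1, 0, 0, 2, 2, 1)

v_3(a) = 3 ≥ 1, so the series converges in ℤ_3 to 1/(1 − a) = 1/(1 − (-999)) = 1/1000. Expand this rational in ℤ_3: compute digits iteratively via d_i = x_i mod 3, x_{i+1} = (x_i − d_i)/3. The first 6 digits are (1, 0, 0, 2, 2, 1).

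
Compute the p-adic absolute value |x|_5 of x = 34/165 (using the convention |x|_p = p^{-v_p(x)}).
|34/165|_5 = 5

Step 1 — compute v_5(x) by factoring powers of 5 out of the numerator and denominator: v_5(34/165) = -1. Step 2 — apply |x|_p = p^{-v_p(x)} = 5^{1} = 5.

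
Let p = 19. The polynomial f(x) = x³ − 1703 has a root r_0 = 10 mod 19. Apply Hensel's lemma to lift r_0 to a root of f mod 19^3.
r_2 = 4437 (mod 6859)

Hensel: r_{i+1} = r_i − f(r_i)/f′(r_i) mod 19^{i+2}, where f′(x) = 3x². Iterate:
  r_0 = 10 (mod 19)
  r_1 = 105 (mod 361)
  r_2 = 4437 (mod 6859)
Final: r = 4437 with f(r) ≡ 0 mod 19^3.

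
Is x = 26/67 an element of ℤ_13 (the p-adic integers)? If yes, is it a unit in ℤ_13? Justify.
x ∈ ℤ_13 but not a unit; v_13(x) = 1 > 0

ℤ_13 = {x ∈ ℚ_13 : v_13(x) ≥ 0} and ℤ_13^× = {x ∈ ℤ_13 : v_13(x) = 0}. Here v_13(26/67) = v_13(num) − v_13(den) = 1; compare against these criteria.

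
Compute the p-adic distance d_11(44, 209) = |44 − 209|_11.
d_11(44, 209) = 1/11

Step 1 — x − y = 44 − 209 = -165. Step 2 — v_11(-165) = 1 (factor: -165 = −(11^1 · 15); the sign does not affect v_p). Step 3 — |x − y|_11 = 11^{-1} = 1/11.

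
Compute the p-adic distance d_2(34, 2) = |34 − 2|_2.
d_2(34, 2) = 1/32

Step 1 — x − y = 34 − 2 = 32. Step 2 — v_2(32) = 5 (factor: 32 = (2^5 · 1); the sign does not affect v_p). Step 3 — |x − y|_2 = 2^{-5} = 1/32.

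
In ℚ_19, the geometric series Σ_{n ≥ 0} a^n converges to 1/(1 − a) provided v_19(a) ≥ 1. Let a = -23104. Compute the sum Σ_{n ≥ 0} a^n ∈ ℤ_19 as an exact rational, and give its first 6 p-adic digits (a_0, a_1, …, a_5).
Σ a^n = 1/(1 − a) = 1/23105;  first 6 digits = (1, 0, 12, 15, 10, 6)

v_19(a) = 2 ≥ 1, so the series converges in ℤ_19 to 1/(1 − a) = 1/(1 − (-23104)) = 1/23105. Expand this rational in ℤ_19: compute digits iteratively via d_i = x_i mod 19, x_{i+1} = (x_i − d_i)/19. The first 6 digits are (1, 0, 12, 15, 10, 6).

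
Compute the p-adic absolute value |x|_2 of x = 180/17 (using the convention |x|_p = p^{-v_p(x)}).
|180/17|_2 = 1/4

Step 1 — compute v_2(x) by factoring powers of 2 out of the numerator and denominator: v_2(180/17) = 2. Step 2 — apply |x|_p = p^{-v_p(x)} = 2^{-2} = 1/4.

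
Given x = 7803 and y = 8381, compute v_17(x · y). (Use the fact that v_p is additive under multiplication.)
v_17(65396943) = 4

v_p(x) = 2 (factor: 7803 = 17^2 · 27); v_p(y) = 2 (factor: 8381 = 17^2 · 29). Additivity: v_p(xy) = v_p(x) + v_p(y) = 2 + 2 = 4. (Direct check: xy = 65396943 = 17^4 · (783).)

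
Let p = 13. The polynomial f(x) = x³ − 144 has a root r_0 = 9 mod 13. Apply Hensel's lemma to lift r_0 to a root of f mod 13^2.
r_1 = 113 (mod 169)

Hensel: r_{i+1} = r_i − f(r_i)/f′(r_i) mod 13^{i+2}, where f′(x) = 3x². Iterate:
  r_0 = 9 (mod 13)
  r_1 = 113 (mod 169)
Final: r = 113 with f(r) ≡ 0 mod 13^2.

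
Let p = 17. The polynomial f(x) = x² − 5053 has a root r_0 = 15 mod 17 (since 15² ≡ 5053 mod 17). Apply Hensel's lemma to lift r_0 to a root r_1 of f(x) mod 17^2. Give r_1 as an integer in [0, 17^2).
r_1 = 253 (mod 289)

Hensel's recurrence: r_{i+1} = r_i − f(r_i)·(f′(r_i))^{-1} mod 17^{i+2}, with f′(x) = 2x. Iterate:
  r_0 = 15 (mod 17)
  r_1 = 253 (mod 289)
Final: r_1 = 253, and one checks f(r_1) ≡ 0 mod 17^2.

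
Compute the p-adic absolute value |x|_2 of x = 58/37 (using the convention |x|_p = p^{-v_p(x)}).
|58/37|_2 = 1/2

Step 1 — compute v_2(x) by factoring powers of 2 out of the numerator and denominator: v_2(58/37) = 1. Step 2 — apply |x|_p = p^{-v_p(x)} = 2^{-1} = 1/2.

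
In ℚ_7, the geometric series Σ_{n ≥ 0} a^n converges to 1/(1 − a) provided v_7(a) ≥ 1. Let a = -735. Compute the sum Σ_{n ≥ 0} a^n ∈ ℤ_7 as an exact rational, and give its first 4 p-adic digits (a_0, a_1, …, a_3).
Σ a^n = 1/(1 − a) = 1/736;  first 4 digits = (1, 0, 6, 4)

v_7(a) = 2 ≥ 1, so the series converges in ℤ_7 to 1/(1 − a) = 1/(1 − (-735)) = 1/736. Expand this rational in ℤ_7: compute digits iteratively via d_i = x_i mod 7, x_{i+1} = (x_i − d_i)/7. The first 4 digits are (1, 0, 6, 4).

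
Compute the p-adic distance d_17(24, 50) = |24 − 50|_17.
d_17(24, 50) = 1

Step 1 — x − y = 24 − 50 = -26. Step 2 — v_17(-26) = 0 (factor: -26 = −(17^0 · 26); the sign does not affect v_p). Step 3 — |x − y|_17 = 17^{0} = 1.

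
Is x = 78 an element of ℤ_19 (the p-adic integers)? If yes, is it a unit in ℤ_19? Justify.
x ∈ ℤ_19^× (unit); v_19(x) = 0

ℤ_19 = {x ∈ ℚ_19 : v_19(x) ≥ 0} and ℤ_19^× = {x ∈ ℤ_19 : v_19(x) = 0}. Here v_19(78) = v_19(num) − v_19(den) = 0; compare against these criteria.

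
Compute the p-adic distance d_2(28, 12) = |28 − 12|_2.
d_2(28, 12) = 1/16

Step 1 — x − y = 28 − 12 = 16. Step 2 — v_2(16) = 4 (factor: 16 = (2^4 · 1); the sign does not affect v_p). Step 3 — |x − y|_2 = 2^{-4} = 1/16.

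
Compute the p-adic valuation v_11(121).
v_11(121) = 2

v_11(n) is the largest exponent k such that 11^k divides n. Factor out: 121 = 11^2 · 1. (Sign doesn't affect v_p.) So v_11(121) = 2.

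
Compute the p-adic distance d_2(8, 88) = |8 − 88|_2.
d_2(8, 88) = 1/16

Step 1 — x − y = 8 − 88 = -80. Step 2 — v_2(-80) = 4 (factor: -80 = −(2^4 · 5); the sign does not affect v_p). Step 3 — |x − y|_2 = 2^{-4} = 1/16.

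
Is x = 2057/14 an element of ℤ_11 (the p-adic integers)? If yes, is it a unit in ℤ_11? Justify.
x ∈ ℤ_11 but not a unit; v_11(x) = 2 > 0

ℤ_11 = {x ∈ ℚ_11 : v_11(x) ≥ 0} and ℤ_11^× = {x ∈ ℤ_11 : v_11(x) = 0}. Here v_11(2057/14) = v_11(num) − v_11(den) = 2; compare against these criteria.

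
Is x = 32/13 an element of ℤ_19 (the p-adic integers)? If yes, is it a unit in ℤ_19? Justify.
x ∈ ℤ_19^× (unit); v_19(x) = 0

ℤ_19 = {x ∈ ℚ_19 : v_19(x) ≥ 0} and ℤ_19^× = {x ∈ ℤ_19 : v_19(x) = 0}. Here v_19(32/13) = v_19(num) − v_19(den) = 0; compare against these criteria.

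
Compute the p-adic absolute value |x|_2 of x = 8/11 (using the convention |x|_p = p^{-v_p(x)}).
|8/11|_2 = 1/8

Step 1 — compute v_2(x) by factoring powers of 2 out of the numerator and denominator: v_2(8/11) = 3. Step 2 — apply |x|_p = p^{-v_p(x)} = 2^{-3} = 1/8.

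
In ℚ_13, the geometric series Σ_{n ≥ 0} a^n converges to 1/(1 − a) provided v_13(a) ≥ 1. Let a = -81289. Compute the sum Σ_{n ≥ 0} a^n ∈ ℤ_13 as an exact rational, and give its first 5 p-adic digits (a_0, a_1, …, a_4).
Σ a^n = 1/(1 − a) = 1/81290;  first 5 digits = (1, 0, 0, 2, 10)

v_13(a) = 3 ≥ 1, so the series converges in ℤ_13 to 1/(1 − a) = 1/(1 − (-81289)) = 1/81290. Expand this rational in ℤ_13: compute digits iteratively via d_i = x_i mod 13, x_{i+1} = (x_i − d_i)/13. The first 5 digits are (1, 0, 0, 2, 10).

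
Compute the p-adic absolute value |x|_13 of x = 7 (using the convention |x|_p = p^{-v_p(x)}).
|7|_13 = 1

Step 1 — compute v_13(x) by factoring powers of 13 out of the numerator and denominator: v_13(7) = 0. Step 2 — apply |x|_p = p^{-v_p(x)} = 13^{0} = 1.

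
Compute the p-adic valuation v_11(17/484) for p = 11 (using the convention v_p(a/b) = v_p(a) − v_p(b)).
v_11(17/484) = -2

Factor powers of 11 from the numerator and denominator of the reduced fraction: 17 = 11^0 · 17 and 484 = 11^2 · 4. Apply v_p(a/b) = v_p(a) − v_p(b): v_11(17/484) = 0 − 2 = -2.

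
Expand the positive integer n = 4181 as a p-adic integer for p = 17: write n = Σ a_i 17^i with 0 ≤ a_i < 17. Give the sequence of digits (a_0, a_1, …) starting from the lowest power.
(a_0, a_1, …) = (16, 7, 14)

Repeated division by 17 gives the digits low-to-high: 4181 = 16 + 7·17^1 + 14·17^2. Digit sequence: (16, 7, 14).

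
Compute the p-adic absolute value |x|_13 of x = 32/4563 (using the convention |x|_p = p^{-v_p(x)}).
|32/4563|_13 = 169

Step 1 — compute v_13(x) by factoring powers of 13 out of the numerator and denominator: v_13(32/4563) = -2. Step 2 — apply |x|_p = p^{-v_p(x)} = 13^{2} = 169.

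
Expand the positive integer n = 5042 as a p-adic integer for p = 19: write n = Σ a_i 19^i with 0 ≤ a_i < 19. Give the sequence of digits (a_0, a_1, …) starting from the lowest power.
(a_0, a_1, …) = (7, 18, 13)

Repeated division by 19 gives the digits low-to-high: 5042 = 7 + 18·19^1 + 13·19^2. Digit sequence: (7, 18, 13).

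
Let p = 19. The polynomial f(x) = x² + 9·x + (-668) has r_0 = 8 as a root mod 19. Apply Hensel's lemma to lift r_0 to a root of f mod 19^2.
r_1 = 217 (mod 361)

Hensel: r_{i+1} = r_i − f(r_i)·(f′(r_i))^{-1} mod 19^{i+2}, f′(x) = 2x + 9. Iterate:
  r_0 = 8 (mod 19)
  r_1 = 217 (mod 361)
Final: r = 217 satisfies f(r) ≡ 0 mod 19^2.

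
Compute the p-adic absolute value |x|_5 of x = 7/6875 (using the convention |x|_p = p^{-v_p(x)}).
|7/6875|_5 = 625

Step 1 — compute v_5(x) by factoring powers of 5 out of the numerator and denominator: v_5(7/6875) = -4. Step 2 — apply |x|_p = p^{-v_p(x)} = 5^{4} = 625.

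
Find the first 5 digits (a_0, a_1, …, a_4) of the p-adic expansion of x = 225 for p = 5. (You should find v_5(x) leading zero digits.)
(a_0, …, a_4) = (0, 0, 4, 1, 0)

v_5(225) = 2, so a_0 = ... = a_1 = 0. Factor out: x = 5^2 · u with u = 9 a unit in ℤ_5. Expand u iteratively via a_{v+i} = u_i mod 5, u_{i+1} = (u_i − a_{v+i})/5:
  u_0 = 9;  a_2 = 4;  u_1 = (u_0 − 4)/5 = 1
  u_1 = 1;  a_3 = 1;  u_2 = (u_1 − 1)/5 = 0
  u_2 = 0;  a_4 = 0;  u_3 = (u_2 − 0)/5 = 0
Digits: (0, 0, 4, 1, 0).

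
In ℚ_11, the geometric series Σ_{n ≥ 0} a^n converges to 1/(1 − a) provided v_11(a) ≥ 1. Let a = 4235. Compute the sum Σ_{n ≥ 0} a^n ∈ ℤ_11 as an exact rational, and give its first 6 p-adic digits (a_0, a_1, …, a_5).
Σ a^n = 1/(1 − a) = -1/4234;  first 6 digits = (1, 0, 2, 3, 4, 1)

v_11(a) = 2 ≥ 1, so the series converges in ℤ_11 to 1/(1 − a) = 1/(1 − 4235) = -1/4234. Expand this rational in ℤ_11: compute digits iteratively via d_i = x_i mod 11, x_{i+1} = (x_i − d_i)/11. The first 6 digits are (1, 0, 2, 3, 4, 1).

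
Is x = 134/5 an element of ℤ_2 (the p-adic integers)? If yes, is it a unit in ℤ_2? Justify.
x ∈ ℤ_2 but not a unit; v_2(x) = 1 > 0

ℤ_2 = {x ∈ ℚ_2 : v_2(x) ≥ 0} and ℤ_2^× = {x ∈ ℤ_2 : v_2(x) = 0}. Here v_2(134/5) = v_2(num) − v_2(den) = 1; compare against these criteria.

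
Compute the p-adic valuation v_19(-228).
v_19(-228) = 1

v_19(n) is the largest exponent k such that 19^k divides n. Factor out: -228 = -19^1 · 12. (Sign doesn't affect v_p.) So v_19(-228) = 1.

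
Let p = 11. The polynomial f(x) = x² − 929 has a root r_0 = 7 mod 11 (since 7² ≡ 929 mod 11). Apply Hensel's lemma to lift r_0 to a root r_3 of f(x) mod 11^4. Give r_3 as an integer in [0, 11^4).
r_3 = 7762 (mod 14641)

Hensel's recurrence: r_{i+1} = r_i − f(r_i)·(f′(r_i))^{-1} mod 11^{i+2}, with f′(x) = 2x. Iterate:
  r_0 = 7 (mod 11)
  r_1 = 18 (mod 121)
  r_2 = 1107 (mod 1331)
  r_3 = 7762 (mod 14641)
Final: r_3 = 7762, and one checks f(r_3) ≡ 0 mod 11^4.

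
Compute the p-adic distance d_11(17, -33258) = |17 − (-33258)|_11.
d_11(17, -33258) = 1/1331

Step 1 — x − y = 17 − (-33258) = 33275. Step 2 — v_11(33275) = 3 (factor: 33275 = (11^3 · 25); the sign does not affect v_p). Step 3 — |x − y|_11 = 11^{-3} = 1/1331.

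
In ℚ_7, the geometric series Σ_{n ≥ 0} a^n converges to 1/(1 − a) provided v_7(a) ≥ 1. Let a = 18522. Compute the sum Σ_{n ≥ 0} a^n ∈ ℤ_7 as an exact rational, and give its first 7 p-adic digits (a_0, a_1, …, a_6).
Σ a^n = 1/(1 − a) = -1/18521;  first 7 digits = (1, 0, 0, 5, 0, 1, 4)

v_7(a) = 3 ≥ 1, so the series converges in ℤ_7 to 1/(1 − a) = 1/(1 − 18522) = -1/18521. Expand this rational in ℤ_7: compute digits iteratively via d_i = x_i mod 7, x_{i+1} = (x_i − d_i)/7. The first 7 digits are (1, 0, 0, 5, 0, 1, 4).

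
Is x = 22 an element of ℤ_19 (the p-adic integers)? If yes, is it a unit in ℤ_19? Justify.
x ∈ ℤ_19^× (unit); v_19(x) = 0

ℤ_19 = {x ∈ ℚ_19 : v_19(x) ≥ 0} and ℤ_19^× = {x ∈ ℤ_19 : v_19(x) = 0}. Here v_19(22) = v_19(num) − v_19(den) = 0; compare against these criteria.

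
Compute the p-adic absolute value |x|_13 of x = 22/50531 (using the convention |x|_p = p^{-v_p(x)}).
|22/50531|_13 = 2197

Step 1 — compute v_13(x) by factoring powers of 13 out of the numerator and denominator: v_13(22/50531) = -3. Step 2 — apply |x|_p = p^{-v_p(x)} = 13^{3} = 2197.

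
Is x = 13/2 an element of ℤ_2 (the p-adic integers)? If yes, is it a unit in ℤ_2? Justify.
x ∉ ℤ_2 (v_2(x) = -1 < 0)

ℤ_2 = {x ∈ ℚ_2 : v_2(x) ≥ 0} and ℤ_2^× = {x ∈ ℤ_2 : v_2(x) = 0}. Here v_2(13/2) = v_2(num) − v_2(den) = -1; compare against these criteria.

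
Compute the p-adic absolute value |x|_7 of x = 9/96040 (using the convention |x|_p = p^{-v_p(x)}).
|9/96040|_7 = 2401

Step 1 — compute v_7(x) by factoring powers of 7 out of the numerator and denominator: v_7(9/96040) = -4. Step 2 — apply |x|_p = p^{-v_p(x)} = 7^{4} = 2401.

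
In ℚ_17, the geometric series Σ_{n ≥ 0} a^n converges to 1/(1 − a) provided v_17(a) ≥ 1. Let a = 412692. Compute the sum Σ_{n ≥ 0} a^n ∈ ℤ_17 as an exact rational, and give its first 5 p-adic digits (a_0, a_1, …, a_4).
Σ a^n = 1/(1 − a) = -1/412691;  first 5 digits = (1, 0, 0, 16, 4)

v_17(a) = 3 ≥ 1, so the series converges in ℤ_17 to 1/(1 − a) = 1/(1 − 412692) = -1/412691. Expand this rational in ℤ_17: compute digits iteratively via d_i = x_i mod 17, x_{i+1} = (x_i − d_i)/17. The first 5 digits are (1, 0, 0, 16, 4).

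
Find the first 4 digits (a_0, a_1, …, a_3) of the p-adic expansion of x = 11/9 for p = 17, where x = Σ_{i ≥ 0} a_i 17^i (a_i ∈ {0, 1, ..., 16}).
(a_0, …, a_3) = (5, 13, 3, 13)

v_17(11/9) = 0 (numerator and denominator both coprime to 17), so x ∈ ℤ_17^×. Compute digits iteratively via a_i = x_i mod 17, x_{i+1} = (x_i − a_i)/17, with x_0 = x:
  x_0 = 11/9;  a_0 = 5;  x_1 = (x_0 − 5)/17 = -2/9
  x_1 = -2/9;  a_1 = 13;  x_2 = (x_1 − 13)/17 = -7/9
  x_2 = -7/9;  a_2 = 3;  x_3 = (x_2 − 3)/17 = -2/9
  x_3 = -2/9;  a_3 = 13;  x_4 = (x_3 − 13)/17 = -7/9
Digits: (5, 13, 3, 13).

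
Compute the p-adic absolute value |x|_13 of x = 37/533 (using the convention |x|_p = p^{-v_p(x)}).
|37/533|_13 = 13

Step 1 — compute v_13(x) by factoring powers of 13 out of the numerator and denominator: v_13(37/533) = -1. Step 2 — apply |x|_p = p^{-v_p(x)} = 13^{1} = 13.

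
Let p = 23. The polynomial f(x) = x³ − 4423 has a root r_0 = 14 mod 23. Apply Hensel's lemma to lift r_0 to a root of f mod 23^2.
r_1 = 428 (mod 529)

Hensel: r_{i+1} = r_i − f(r_i)/f′(r_i) mod 23^{i+2}, where f′(x) = 3x². Iterate:
  r_0 = 14 (mod 23)
  r_1 = 428 (mod 529)
Final: r = 428 with f(r) ≡ 0 mod 23^2.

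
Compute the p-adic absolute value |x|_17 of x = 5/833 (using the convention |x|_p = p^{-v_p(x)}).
|5/833|_17 = 17

Step 1 — compute v_17(x) by factoring powers of 17 out of the numerator and denominator: v_17(5/833) = -1. Step 2 — apply |x|_p = p^{-v_p(x)} = 17^{1} = 17.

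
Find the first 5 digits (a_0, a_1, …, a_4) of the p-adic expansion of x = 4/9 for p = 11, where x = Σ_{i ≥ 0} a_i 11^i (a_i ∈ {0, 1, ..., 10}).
(a_0, …, a_4) = (9, 9, 4, 2, 1)

v_11(4/9) = 0 (numerator and denominator both coprime to 11), so x ∈ ℤ_11^×. Compute digits iteratively via a_i = x_i mod 11, x_{i+1} = (x_i − a_i)/11, with x_0 = x:
  x_0 = 4/9;  a_0 = 9;  x_1 = (x_0 − 9)/11 = -7/9
  x_1 = -7/9;  a_1 = 9;  x_2 = (x_1 − 9)/11 = -8/9
  x_2 = -8/9;  a_2 = 4;  x_3 = (x_2 − 4)/11 = -4/9
  x_3 = -4/9;  a_3 = 2;  x_4 = (x_3 − 2)/11 = -2/9
  x_4 = -2/9;  a_4 = 1;  x_5 = (x_4 − 1)/11 = -1/9
Digits: (9, 9, 4, 2, 1).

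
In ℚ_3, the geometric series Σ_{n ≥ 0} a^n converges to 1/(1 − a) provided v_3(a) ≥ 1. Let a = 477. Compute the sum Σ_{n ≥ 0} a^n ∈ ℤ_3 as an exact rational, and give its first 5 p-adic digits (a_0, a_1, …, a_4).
Σ a^n = 1/(1 − a) = -1/476;  first 5 digits = (1, 0, 2, 2, 0)

v_3(a) = 2 ≥ 1, so the series converges in ℤ_3 to 1/(1 − a) = 1/(1 − 477) = -1/476. Expand this rational in ℤ_3: compute digits iteratively via d_i = x_i mod 3, x_{i+1} = (x_i − d_i)/3. The first 5 digits are (1, 0, 2, 2, 0).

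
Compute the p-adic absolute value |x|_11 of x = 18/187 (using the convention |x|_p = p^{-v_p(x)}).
|18/187|_11 = 11

Step 1 — compute v_11(x) by factoring powers of 11 out of the numerator and denominator: v_11(18/187) = -1. Step 2 — apply |x|_p = p^{-v_p(x)} = 11^{1} = 11.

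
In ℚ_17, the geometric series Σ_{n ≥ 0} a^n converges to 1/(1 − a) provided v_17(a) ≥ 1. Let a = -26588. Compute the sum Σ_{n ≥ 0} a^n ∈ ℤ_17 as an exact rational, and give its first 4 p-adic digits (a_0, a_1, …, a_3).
Σ a^n = 1/(1 − a) = 1/26589;  first 4 digits = (1, 0, 10, 11)

v_17(a) = 2 ≥ 1, so the series converges in ℤ_17 to 1/(1 − a) = 1/(1 − (-26588)) = 1/26589. Expand this rational in ℤ_17: compute digits iteratively via d_i = x_i mod 17, x_{i+1} = (x_i − d_i)/17. The first 4 digits are (1, 0, 10, 11).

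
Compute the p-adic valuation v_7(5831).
v_7(5831) = 3

v_7(n) is the largest exponent k such that 7^k divides n. Factor out: 5831 = 7^3 · 17. (Sign doesn't affect v_p.) So v_7(5831) = 3.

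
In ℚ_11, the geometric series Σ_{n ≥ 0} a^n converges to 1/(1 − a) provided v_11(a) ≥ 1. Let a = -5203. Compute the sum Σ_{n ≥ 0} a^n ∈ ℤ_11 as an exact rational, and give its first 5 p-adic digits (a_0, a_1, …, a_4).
Σ a^n = 1/(1 − a) = 1/5204;  first 5 digits = (1, 0, 1, 7, 0)

v_11(a) = 2 ≥ 1, so the series converges in ℤ_11 to 1/(1 − a) = 1/(1 − (-5203)) = 1/5204. Expand this rational in ℤ_11: compute digits iteratively via d_i = x_i mod 11, x_{i+1} = (x_i − d_i)/11. The first 5 digits are (1, 0, 1, 7, 0).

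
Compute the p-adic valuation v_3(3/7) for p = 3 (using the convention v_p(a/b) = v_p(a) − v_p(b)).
v_3(3/7) = 1

Factor powers of 3 from the numerator and denominator of the reduced fraction: 3 = 3^1 · 1 and 7 = 3^0 · 7. Apply v_p(a/b) = v_p(a) − v_p(b): v_3(3/7) = 1 − 0 = 1.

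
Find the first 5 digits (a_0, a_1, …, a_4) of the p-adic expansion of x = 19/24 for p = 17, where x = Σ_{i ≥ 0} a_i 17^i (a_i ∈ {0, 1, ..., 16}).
(a_0, …, a_4) = (10, 3, 9, 3, 9)

v_17(19/24) = 0 (numerator and denominator both coprime to 17), so x ∈ ℤ_17^×. Compute digits iteratively via a_i = x_i mod 17, x_{i+1} = (x_i − a_i)/17, with x_0 = x:
  x_0 = 19/24;  a_0 = 10;  x_1 = (x_0 − 10)/17 = -13/24
  x_1 = -13/24;  a_1 = 3;  x_2 = (x_1 − 3)/17 = -5/24
  x_2 = -5/24;  a_2 = 9;  x_3 = (x_2 − 9)/17 = -13/24
  x_3 = -13/24;  a_3 = 3;  x_4 = (x_3 − 3)/17 = -5/24
  x_4 = -5/24;  a_4 = 9;  x_5 = (x_4 − 9)/17 = -13/24
Digits: (10, 3, 9, 3, 9).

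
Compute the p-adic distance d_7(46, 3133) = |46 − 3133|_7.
d_7(46, 3133) = 1/343

Step 1 — x − y = 46 − 3133 = -3087. Step 2 — v_7(-3087) = 3 (factor: -3087 = −(7^3 · 9); the sign does not affect v_p). Step 3 — |x − y|_7 = 7^{-3} = 1/343.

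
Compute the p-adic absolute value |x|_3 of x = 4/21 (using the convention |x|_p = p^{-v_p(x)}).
|4/21|_3 = 3

Step 1 — compute v_3(x) by factoring powers of 3 out of the numerator and denominator: v_3(4/21) = -1. Step 2 — apply |x|_p = p^{-v_p(x)} = 3^{1} = 3.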